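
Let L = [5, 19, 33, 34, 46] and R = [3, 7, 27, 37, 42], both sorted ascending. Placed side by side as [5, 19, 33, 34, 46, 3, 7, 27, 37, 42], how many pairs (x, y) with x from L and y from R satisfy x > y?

14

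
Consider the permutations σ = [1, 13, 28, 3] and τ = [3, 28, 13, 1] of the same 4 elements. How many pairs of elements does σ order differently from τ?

6

Assign each item its position (1..4) in the first ordering, then rewrite the second ordering as that position sequence:
positions: 1→1, 13→2, 28→3, 3→4
second ordering as positions: [4, 3, 2, 1]
Discordant pairs = inversions in this position sequence.
4: 3, 2, 1 → 3
3: 2, 1 → 2
2: 1 → 1
1: 0
Total: 3 + 2 + 1 + 0 = 6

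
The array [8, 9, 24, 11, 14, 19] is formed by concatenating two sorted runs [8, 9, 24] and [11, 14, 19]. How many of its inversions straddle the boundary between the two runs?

Take each right-half value and tally the left-half values above it:
r = 11: 24 → 1
r = 14: 24 → 1
r = 19: 24 → 1
Cross-inversions: 1 + 1 + 1 = 3

3 cross-inversions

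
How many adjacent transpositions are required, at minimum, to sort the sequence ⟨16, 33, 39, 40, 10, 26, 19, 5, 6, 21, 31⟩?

32 swaps

Minimum adjacent swaps = number of inversions (each swap of adjacent out-of-order elements removes one inversion and no swap can remove more).
Count inversions — for each element, later elements that are smaller:
16: 10, 5, 6 → 3
33: 10, 26, 19, 5, 6, 21, 31 → 7
39: 10, 26, 19, 5, 6, 21, 31 → 7
40: 10, 26, 19, 5, 6, 21, 31 → 7
10: 5, 6 → 2
26: 19, 5, 6, 21 → 4
19: 5, 6 → 2
5: none → 0
6: none → 0
21: none → 0
31: none → 0
Total inversions: 3 + 7 + 7 + 7 + 2 + 4 + 2 + 0 + 0 + 0 + 0 = 32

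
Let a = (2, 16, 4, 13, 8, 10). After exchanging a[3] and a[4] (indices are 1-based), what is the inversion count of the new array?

7

Positions 3 and 4 hold 4 and 13; after swapping, the array is [2, 16, 13, 4, 8, 10].
Count, for each position, how many later elements it exceeds:
2 → none → 0
16 → 13, 4, 8, 10 → 4
13 → 4, 8, 10 → 3
4 → none → 0
8 → none → 0
10 → none → 0
Sum: 0 + 4 + 3 + 0 + 0 + 0 = 7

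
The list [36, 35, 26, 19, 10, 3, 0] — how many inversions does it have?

21

Count, for each position, how many later elements it exceeds:
36: 6
35: 5
26: 4
19: 3
10: 2
3: 1
0: 0
Sum: 6 + 5 + 4 + 3 + 2 + 1 + 0 = 21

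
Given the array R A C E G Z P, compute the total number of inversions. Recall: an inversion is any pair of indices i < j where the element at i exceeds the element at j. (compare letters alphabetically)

6

Sweep left to right; for each value list the smaller values that follow it:
R → A, C, E, G, P → 5
A → none → 0
C → none → 0
E → none → 0
G → none → 0
Z → P → 1
P → none → 0
Sum: 5 + 0 + 0 + 0 + 0 + 1 + 0 = 6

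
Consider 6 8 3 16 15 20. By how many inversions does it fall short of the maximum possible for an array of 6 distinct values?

Maximum inversions for 6 distinct elements is C(6, 2) = 6·5/2 = 15.
Current inversions — for each element, count later smaller elements:
6: 1
8: 1
3: 0
16: 1
15: 0
20: 0
Current total: 1 + 1 + 0 + 1 + 0 + 0 = 3
Shortfall: 15 − 3 = 12

12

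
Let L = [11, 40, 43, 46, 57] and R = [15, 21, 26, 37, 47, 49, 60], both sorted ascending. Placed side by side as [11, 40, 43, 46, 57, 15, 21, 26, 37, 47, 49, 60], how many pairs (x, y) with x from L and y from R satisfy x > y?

For each element r of the right run, count left-run elements greater than r:
r = 15: 40, 43, 46, 57 → 4
r = 21: 40, 43, 46, 57 → 4
r = 26: 40, 43, 46, 57 → 4
r = 37: 40, 43, 46, 57 → 4
r = 47: 57 → 1
r = 49: 57 → 1
r = 60: none → 0
Cross-inversions: 4 + 4 + 4 + 4 + 1 + 1 + 0 = 18

18 split inversions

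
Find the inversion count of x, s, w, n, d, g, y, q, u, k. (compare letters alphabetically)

Element-by-element contributions:
x → s, w, n, d, g, q, u, k → 8
s → n, d, g, q, k → 5
w → n, d, g, q, u, k → 6
n → d, g, k → 3
d → none → 0
g → none → 0
y → q, u, k → 3
q → k → 1
u → k → 1
k → none → 0
Sum: 8 + 5 + 6 + 3 + 0 + 0 + 3 + 1 + 1 + 0 = 27

27 inversions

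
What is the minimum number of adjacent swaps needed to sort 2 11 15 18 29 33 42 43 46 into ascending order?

0

Each adjacent swap fixes exactly one inversion, so the minimum swap count equals the number of inversions.
Count inversions — for each element, later elements that are smaller:
2: none → 0
11: none → 0
15: none → 0
18: none → 0
29: none → 0
33: none → 0
42: none → 0
43: none → 0
46: none → 0
Total inversions: 0 + 0 + 0 + 0 + 0 + 0 + 0 + 0 + 0 = 0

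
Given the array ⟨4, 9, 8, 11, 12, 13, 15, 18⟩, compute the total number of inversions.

Out-of-order pairs: 1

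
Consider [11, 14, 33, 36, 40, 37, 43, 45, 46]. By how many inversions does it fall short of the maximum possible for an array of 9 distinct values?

Maximum inversions for 9 distinct elements is C(9, 2) = 9·8/2 = 36.
Current inversions — for each element, count later smaller elements:
11: 0
14: 0
33: 0
36: 0
40: 1
37: 0
43: 0
45: 0
46: 0
Current total: 0 + 0 + 0 + 0 + 1 + 0 + 0 + 0 + 0 = 1
Shortfall: 36 − 1 = 35

35 inversions short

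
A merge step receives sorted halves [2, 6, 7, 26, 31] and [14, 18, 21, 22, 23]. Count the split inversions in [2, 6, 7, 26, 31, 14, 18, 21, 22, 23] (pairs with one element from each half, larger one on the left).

Count, for every r in R, how many entries of L exceed r:
r = 14: 26, 31 → 2
r = 18: 26, 31 → 2
r = 21: 26, 31 → 2
r = 22: 26, 31 → 2
r = 23: 26, 31 → 2
Cross-inversions: 2 + 2 + 2 + 2 + 2 = 10

Cross-inversions: 10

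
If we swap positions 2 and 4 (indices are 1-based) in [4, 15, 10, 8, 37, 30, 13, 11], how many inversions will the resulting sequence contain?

8

Positions 2 and 4 hold 15 and 8; after swapping, the array is [4, 8, 10, 15, 37, 30, 13, 11].
Sweep left to right; for each value list the smaller values that follow it:
4: 0
8: 0
10: 0
15: 2
37: 3
30: 2
13: 1
11: 0
Sum: 0 + 0 + 0 + 2 + 3 + 2 + 1 + 0 = 8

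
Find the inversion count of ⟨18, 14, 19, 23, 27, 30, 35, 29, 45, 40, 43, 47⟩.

5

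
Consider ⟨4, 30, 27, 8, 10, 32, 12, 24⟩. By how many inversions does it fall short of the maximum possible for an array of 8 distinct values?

Maximum inversions for 8 distinct elements is C(8, 2) = 8·7/2 = 28.
Current inversions — for each element, count later smaller elements:
4: 0
30: 5
27: 4
8: 0
10: 0
32: 2
12: 0
24: 0
Current total: 0 + 5 + 4 + 0 + 0 + 2 + 0 + 0 = 11
Shortfall: 28 − 11 = 17

17 inversions short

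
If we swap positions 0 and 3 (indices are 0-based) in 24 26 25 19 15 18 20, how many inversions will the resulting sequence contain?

Positions 0 and 3 hold 24 and 19; after swapping, the array is [19, 26, 25, 24, 15, 18, 20].
Count, for each position, how many later elements it exceeds:
19: 2
26: 5
25: 4
24: 3
15: 0
18: 0
20: 0
Sum: 2 + 5 + 4 + 3 + 0 + 0 + 0 = 14

14 inversions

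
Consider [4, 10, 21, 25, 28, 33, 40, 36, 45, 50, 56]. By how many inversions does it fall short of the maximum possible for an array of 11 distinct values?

54

Maximum inversions for 11 distinct elements is C(11, 2) = 11·10/2 = 55.
Current inversions — for each element, count later smaller elements:
4: 0
10: 0
21: 0
25: 0
28: 0
33: 0
40: 1
36: 0
45: 0
50: 0
56: 0
Current total: 0 + 0 + 0 + 0 + 0 + 0 + 1 + 0 + 0 + 0 + 0 = 1
Shortfall: 55 − 1 = 54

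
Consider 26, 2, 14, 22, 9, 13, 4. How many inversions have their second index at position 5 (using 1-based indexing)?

3

The element at index 5 is 9.
Elements before it: 26, 2, 14, 22
Those larger than 9: 26, 14, 22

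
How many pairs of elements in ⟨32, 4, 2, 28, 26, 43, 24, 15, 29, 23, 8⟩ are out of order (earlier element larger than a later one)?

31 inversions

Element-by-element contributions:
32 → 4, 2, 28, 26, 24, 15, 29, 23, 8 → 9
4 → 2 → 1
2 → none → 0
28 → 26, 24, 15, 23, 8 → 5
26 → 24, 15, 23, 8 → 4
43 → 24, 15, 29, 23, 8 → 5
24 → 15, 23, 8 → 3
15 → 8 → 1
29 → 23, 8 → 2
23 → 8 → 1
8 → none → 0
Sum: 9 + 1 + 0 + 5 + 4 + 5 + 3 + 1 + 2 + 1 + 0 = 31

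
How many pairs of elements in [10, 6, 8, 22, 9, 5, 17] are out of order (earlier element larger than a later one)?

10 inversions

Element-by-element contributions:
10 → 6, 8, 9, 5 → 4
6 → 5 → 1
8 → 5 → 1
22 → 9, 5, 17 → 3
9 → 5 → 1
5 → none → 0
17 → none → 0
Sum: 4 + 1 + 1 + 3 + 1 + 0 + 0 = 10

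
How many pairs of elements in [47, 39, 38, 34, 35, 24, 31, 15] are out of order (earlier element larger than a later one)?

Sweep left to right; for each value list the smaller values that follow it:
47 → 39, 38, 34, 35, 24, 31, 15 → 7
39 → 38, 34, 35, 24, 31, 15 → 6
38 → 34, 35, 24, 31, 15 → 5
34 → 24, 31, 15 → 3
35 → 24, 31, 15 → 3
24 → 15 → 1
31 → 15 → 1
15 → none → 0
Sum: 7 + 6 + 5 + 3 + 3 + 1 + 1 + 0 = 26

Inversions: 26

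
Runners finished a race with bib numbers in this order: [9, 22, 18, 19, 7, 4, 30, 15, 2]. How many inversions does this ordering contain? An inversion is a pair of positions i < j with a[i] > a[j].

23

Sweep left to right; for each value list the smaller values that follow it:
9 → 7, 4, 2 → 3
22 → 18, 19, 7, 4, 15, 2 → 6
18 → 7, 4, 15, 2 → 4
19 → 7, 4, 15, 2 → 4
7 → 4, 2 → 2
4 → 2 → 1
30 → 15, 2 → 2
15 → 2 → 1
2 → none → 0
Sum: 3 + 6 + 4 + 4 + 2 + 1 + 2 + 1 + 0 = 23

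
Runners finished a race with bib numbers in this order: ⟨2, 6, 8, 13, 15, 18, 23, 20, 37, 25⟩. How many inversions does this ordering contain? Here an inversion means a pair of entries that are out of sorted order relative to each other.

2

Sweep left to right; for each value list the smaller values that follow it:
2 → none → 0
6 → none → 0
8 → none → 0
13 → none → 0
15 → none → 0
18 → none → 0
23 → 20 → 1
20 → none → 0
37 → 25 → 1
25 → none → 0
Sum: 0 + 0 + 0 + 0 + 0 + 0 + 1 + 0 + 1 + 0 = 2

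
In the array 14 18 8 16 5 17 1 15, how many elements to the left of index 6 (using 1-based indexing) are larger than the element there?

The element at index 6 is 17.
Elements before it: 14, 18, 8, 16, 5
Those larger than 17: 18

1 such element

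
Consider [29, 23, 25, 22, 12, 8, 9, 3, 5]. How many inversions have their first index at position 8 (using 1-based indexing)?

The element at index 8 is 3.
Elements after it: 5
None of them are smaller than 3.

0 such elements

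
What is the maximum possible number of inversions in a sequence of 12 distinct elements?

66 inversions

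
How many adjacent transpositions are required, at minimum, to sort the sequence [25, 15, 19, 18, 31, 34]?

The minimum number of adjacent swaps to sort an array equals its inversion count, since every such swap removes exactly one inversion.
Count inversions — for each element, later elements that are smaller:
25: 15, 19, 18 → 3
15: none → 0
19: 18 → 1
18: none → 0
31: none → 0
34: none → 0
Total inversions: 3 + 0 + 1 + 0 + 0 + 0 = 4

4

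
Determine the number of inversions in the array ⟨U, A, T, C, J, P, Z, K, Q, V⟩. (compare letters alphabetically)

16 inversions

For each element, count later entries that are smaller:
U → A, T, C, J, P, K, Q → 7
A → none → 0
T → C, J, P, K, Q → 5
C → none → 0
J → none → 0
P → K → 1
Z → K, Q, V → 3
K → none → 0
Q → none → 0
V → none → 0
Sum: 7 + 0 + 5 + 0 + 0 + 1 + 3 + 0 + 0 + 0 = 16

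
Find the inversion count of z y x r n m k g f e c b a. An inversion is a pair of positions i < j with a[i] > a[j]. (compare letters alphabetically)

For each element, count later entries that are smaller:
z: 12
y: 11
x: 10
r: 9
n: 8
m: 7
k: 6
g: 5
f: 4
e: 3
c: 2
b: 1
a: 0
Sum: 12 + 11 + 10 + 9 + 8 + 7 + 6 + 5 + 4 + 3 + 2 + 1 + 0 = 78

There are 78 out-of-order pairs.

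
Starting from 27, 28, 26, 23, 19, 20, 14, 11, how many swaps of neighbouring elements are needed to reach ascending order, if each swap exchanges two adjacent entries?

Minimum adjacent swaps = number of inversions (each swap of adjacent out-of-order elements removes one inversion and no swap can remove more).
Count inversions — for each element, later elements that are smaller:
27: 26, 23, 19, 20, 14, 11 → 6
28: 26, 23, 19, 20, 14, 11 → 6
26: 23, 19, 20, 14, 11 → 5
23: 19, 20, 14, 11 → 4
19: 14, 11 → 2
20: 14, 11 → 2
14: 11 → 1
11: none → 0
Total inversions: 6 + 6 + 5 + 4 + 2 + 2 + 1 + 0 = 26

26 swaps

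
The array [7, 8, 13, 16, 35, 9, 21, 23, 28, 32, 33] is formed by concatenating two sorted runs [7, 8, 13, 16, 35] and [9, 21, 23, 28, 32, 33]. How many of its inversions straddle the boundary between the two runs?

8

Count, for every r in R, how many entries of L exceed r:
r = 9: 13, 16, 35 → 3
r = 21: 35 → 1
r = 23: 35 → 1
r = 28: 35 → 1
r = 32: 35 → 1
r = 33: 35 → 1
Cross-inversions: 3 + 1 + 1 + 1 + 1 + 1 = 8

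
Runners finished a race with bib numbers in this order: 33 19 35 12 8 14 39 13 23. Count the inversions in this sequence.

For each element, count later entries that are smaller:
33: 6
19: 4
35: 5
12: 1
8: 0
14: 1
39: 2
13: 0
23: 0
Sum: 6 + 4 + 5 + 1 + 0 + 1 + 2 + 0 + 0 = 19

19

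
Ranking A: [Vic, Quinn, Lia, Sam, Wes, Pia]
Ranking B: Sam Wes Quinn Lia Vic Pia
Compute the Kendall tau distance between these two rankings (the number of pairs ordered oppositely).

Assign each item its position (1..6) in the first ordering, then rewrite the second ordering as that position sequence:
positions: Vic→1, Quinn→2, Lia→3, Sam→4, Wes→5, Pia→6
second ordering as positions: [4, 5, 2, 3, 1, 6]
Discordant pairs = inversions in this position sequence.
4: 2, 3, 1 → 3
5: 2, 3, 1 → 3
2: 1 → 1
3: 1 → 1
1: 0
6: 0
Total: 3 + 3 + 1 + 1 + 0 + 0 = 8

8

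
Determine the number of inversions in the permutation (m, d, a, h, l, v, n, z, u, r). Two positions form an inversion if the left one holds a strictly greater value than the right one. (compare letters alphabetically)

Element-by-element contributions:
m → d, a, h, l → 4
d → a → 1
a → none → 0
h → none → 0
l → none → 0
v → n, u, r → 3
n → none → 0
z → u, r → 2
u → r → 1
r → none → 0
Sum: 4 + 1 + 0 + 0 + 0 + 3 + 0 + 2 + 1 + 0 = 11

11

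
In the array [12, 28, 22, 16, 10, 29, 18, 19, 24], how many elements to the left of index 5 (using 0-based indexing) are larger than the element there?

0 such elements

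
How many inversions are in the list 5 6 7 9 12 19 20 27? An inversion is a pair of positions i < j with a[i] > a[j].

For each element, count later entries that are smaller:
5 → none → 0
6 → none → 0
7 → none → 0
9 → none → 0
12 → none → 0
19 → none → 0
20 → none → 0
27 → none → 0
Sum: 0 + 0 + 0 + 0 + 0 + 0 + 0 + 0 = 0

0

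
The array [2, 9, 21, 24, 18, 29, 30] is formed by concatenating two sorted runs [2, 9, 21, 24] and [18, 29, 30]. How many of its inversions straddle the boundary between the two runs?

2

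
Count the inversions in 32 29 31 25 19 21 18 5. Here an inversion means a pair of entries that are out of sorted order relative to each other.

There are 26 inversions.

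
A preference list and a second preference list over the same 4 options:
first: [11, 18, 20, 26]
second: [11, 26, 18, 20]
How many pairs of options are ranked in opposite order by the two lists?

2

Assign each item its position (1..4) in the first ordering, then rewrite the second ordering as that position sequence:
positions: 11→1, 18→2, 20→3, 26→4
second ordering as positions: [1, 4, 2, 3]
Discordant pairs = inversions in this position sequence.
1: 0
4: 2, 3 → 2
2: 0
3: 0
Total: 0 + 2 + 0 + 0 = 2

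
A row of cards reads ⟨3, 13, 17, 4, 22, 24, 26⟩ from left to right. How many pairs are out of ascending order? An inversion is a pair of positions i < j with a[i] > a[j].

2

Listing every pair i<j with a[i]>a[j] (using 1-based positions):
(2,4): 13 > 4
(3,4): 17 > 4
That's 2 pairs.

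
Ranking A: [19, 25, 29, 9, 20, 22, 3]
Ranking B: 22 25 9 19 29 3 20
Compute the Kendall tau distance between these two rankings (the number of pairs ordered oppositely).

Assign each item its position (1..7) in the first ordering, then rewrite the second ordering as that position sequence:
positions: 19→1, 25→2, 29→3, 9→4, 20→5, 22→6, 3→7
second ordering as positions: [6, 2, 4, 1, 3, 7, 5]
Discordant pairs = inversions in this position sequence.
6: 2, 4, 1, 3, 5 → 5
2: 1 → 1
4: 1, 3 → 2
1: 0
3: 0
7: 5 → 1
5: 0
Total: 5 + 1 + 2 + 0 + 0 + 1 + 0 = 9

9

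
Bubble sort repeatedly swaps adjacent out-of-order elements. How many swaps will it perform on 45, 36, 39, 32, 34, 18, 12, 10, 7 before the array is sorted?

There are 34 adjacent swaps.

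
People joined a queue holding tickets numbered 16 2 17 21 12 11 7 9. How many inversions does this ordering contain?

Element-by-element contributions:
16: 5
2: 0
17: 4
21: 4
12: 3
11: 2
7: 0
9: 0
Sum: 5 + 0 + 4 + 4 + 3 + 2 + 0 + 0 = 18

Inversions: 18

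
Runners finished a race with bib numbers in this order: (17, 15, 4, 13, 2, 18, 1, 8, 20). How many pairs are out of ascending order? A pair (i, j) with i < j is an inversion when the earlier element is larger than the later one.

Sweep left to right; for each value list the smaller values that follow it:
17 → 15, 4, 13, 2, 1, 8 → 6
15 → 4, 13, 2, 1, 8 → 5
4 → 2, 1 → 2
13 → 2, 1, 8 → 3
2 → 1 → 1
18 → 1, 8 → 2
1 → none → 0
8 → none → 0
20 → none → 0
Sum: 6 + 5 + 2 + 3 + 1 + 2 + 0 + 0 + 0 = 19

19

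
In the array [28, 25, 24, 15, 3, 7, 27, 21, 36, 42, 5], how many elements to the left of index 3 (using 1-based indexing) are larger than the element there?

The element at index 3 is 24.
Elements before it: 28, 25
Those larger than 24: 28, 25

2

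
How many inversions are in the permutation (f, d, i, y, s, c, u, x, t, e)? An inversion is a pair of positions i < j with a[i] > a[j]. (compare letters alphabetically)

For each element, count later entries that are smaller:
f: 3
d: 1
i: 2
y: 6
s: 2
c: 0
u: 2
x: 2
t: 1
e: 0
Sum: 3 + 1 + 2 + 6 + 2 + 0 + 2 + 2 + 1 + 0 = 19

There are 19 inversions.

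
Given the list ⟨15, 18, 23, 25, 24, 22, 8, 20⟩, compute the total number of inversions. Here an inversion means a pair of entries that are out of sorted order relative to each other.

14 out-of-order pairs

Element-by-element contributions:
15: 1
18: 1
23: 3
25: 4
24: 3
22: 2
8: 0
20: 0
Sum: 1 + 1 + 3 + 4 + 3 + 2 + 0 + 0 = 14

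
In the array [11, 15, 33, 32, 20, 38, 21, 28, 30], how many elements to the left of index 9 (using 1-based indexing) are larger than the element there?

The element at index 9 is 30.
Elements before it: 11, 15, 33, 32, 20, 38, 21, 28
Those larger than 30: 33, 32, 38

3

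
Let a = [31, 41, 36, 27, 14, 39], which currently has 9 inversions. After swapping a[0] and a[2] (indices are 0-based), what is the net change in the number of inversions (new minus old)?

+1

Positions 0 and 2 hold 31 and 36; after swapping, the array is [36, 41, 31, 27, 14, 39].
For each element, count later entries that are smaller:
36 → 31, 27, 14 → 3
41 → 31, 27, 14, 39 → 4
31 → 27, 14 → 2
27 → 14 → 1
14 → none → 0
39 → none → 0
Sum: 3 + 4 + 2 + 1 + 0 + 0 = 10
Change: 10 − 9 = +1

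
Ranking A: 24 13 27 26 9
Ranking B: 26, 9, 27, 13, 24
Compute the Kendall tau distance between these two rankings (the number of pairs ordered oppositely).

Assign each item its position (1..5) in the first ordering, then rewrite the second ordering as that position sequence:
positions: 24→1, 13→2, 27→3, 26→4, 9→5
second ordering as positions: [4, 5, 3, 2, 1]
Discordant pairs = inversions in this position sequence.
4: 3, 2, 1 → 3
5: 3, 2, 1 → 3
3: 2, 1 → 2
2: 1 → 1
1: 0
Total: 3 + 3 + 2 + 1 + 0 = 9

9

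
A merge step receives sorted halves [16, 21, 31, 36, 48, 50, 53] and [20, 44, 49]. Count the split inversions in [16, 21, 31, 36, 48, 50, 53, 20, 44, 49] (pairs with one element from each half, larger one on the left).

There are 11 cross-inversions.

Count, for every r in R, how many entries of L exceed r:
r = 20: 21, 31, 36, 48, 50, 53 → 6
r = 44: 48, 50, 53 → 3
r = 49: 50, 53 → 2
Cross-inversions: 6 + 3 + 2 = 11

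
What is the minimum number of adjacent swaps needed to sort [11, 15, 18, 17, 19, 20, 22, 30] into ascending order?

There is 1 swap.

Minimum adjacent swaps = number of inversions (each swap of adjacent out-of-order elements removes one inversion and no swap can remove more).
Count inversions — for each element, later elements that are smaller:
11: none → 0
15: none → 0
18: 17 → 1
17: none → 0
19: none → 0
20: none → 0
22: none → 0
30: none → 0
Total inversions: 0 + 0 + 1 + 0 + 0 + 0 + 0 + 0 = 1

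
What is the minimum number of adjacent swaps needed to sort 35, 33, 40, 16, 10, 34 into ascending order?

10

Each adjacent swap fixes exactly one inversion, so the minimum swap count equals the number of inversions.
Count inversions — for each element, later elements that are smaller:
35: 33, 16, 10, 34 → 4
33: 16, 10 → 2
40: 16, 10, 34 → 3
16: 10 → 1
10: none → 0
34: none → 0
Total inversions: 4 + 2 + 3 + 1 + 0 + 0 = 10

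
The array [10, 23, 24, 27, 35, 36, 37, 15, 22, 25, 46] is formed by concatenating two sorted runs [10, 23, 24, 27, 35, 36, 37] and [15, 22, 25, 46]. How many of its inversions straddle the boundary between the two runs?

16 cross-inversions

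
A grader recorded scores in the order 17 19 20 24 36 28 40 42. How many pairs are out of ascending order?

For each element, count later entries that are smaller:
17 → none → 0
19 → none → 0
20 → none → 0
24 → none → 0
36 → 28 → 1
28 → none → 0
40 → none → 0
42 → none → 0
Sum: 0 + 0 + 0 + 0 + 1 + 0 + 0 + 0 = 1

1 inversion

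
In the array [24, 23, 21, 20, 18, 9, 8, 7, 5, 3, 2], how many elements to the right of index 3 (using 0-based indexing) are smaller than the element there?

7 such elements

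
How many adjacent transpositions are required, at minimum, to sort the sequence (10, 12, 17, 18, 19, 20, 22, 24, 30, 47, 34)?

Each adjacent swap fixes exactly one inversion, so the minimum swap count equals the number of inversions.
Count inversions — for each element, later elements that are smaller:
10: none → 0
12: none → 0
17: none → 0
18: none → 0
19: none → 0
20: none → 0
22: none → 0
24: none → 0
30: none → 0
47: 34 → 1
34: none → 0
Total inversions: 0 + 0 + 0 + 0 + 0 + 0 + 0 + 0 + 0 + 1 + 0 = 1

1 swap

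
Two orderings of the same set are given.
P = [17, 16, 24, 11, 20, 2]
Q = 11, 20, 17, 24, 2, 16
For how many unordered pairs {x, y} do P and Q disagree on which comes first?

Disagreeing pairs: 8

Assign each item its position (1..6) in the first ordering, then rewrite the second ordering as that position sequence:
positions: 17→1, 16→2, 24→3, 11→4, 20→5, 2→6
second ordering as positions: [4, 5, 1, 3, 6, 2]
Discordant pairs = inversions in this position sequence.
4: 1, 3, 2 → 3
5: 1, 3, 2 → 3
1: 0
3: 2 → 1
6: 2 → 1
2: 0
Total: 3 + 3 + 0 + 1 + 1 + 0 = 8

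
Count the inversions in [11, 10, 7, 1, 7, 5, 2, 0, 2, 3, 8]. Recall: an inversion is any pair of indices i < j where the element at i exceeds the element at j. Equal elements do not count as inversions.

Count, for each position, how many later elements it exceeds:
11: 10
10: 9
7: 6
1: 1
7: 5
5: 4
2: 1
0: 0
2: 0
3: 0
8: 0
Sum: 10 + 9 + 6 + 1 + 5 + 4 + 1 + 0 + 0 + 0 + 0 = 36

36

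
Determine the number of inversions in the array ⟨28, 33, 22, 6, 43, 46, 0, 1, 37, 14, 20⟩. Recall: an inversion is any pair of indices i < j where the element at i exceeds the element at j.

31

Sweep left to right; for each value list the smaller values that follow it:
28 → 22, 6, 0, 1, 14, 20 → 6
33 → 22, 6, 0, 1, 14, 20 → 6
22 → 6, 0, 1, 14, 20 → 5
6 → 0, 1 → 2
43 → 0, 1, 37, 14, 20 → 5
46 → 0, 1, 37, 14, 20 → 5
0 → none → 0
1 → none → 0
37 → 14, 20 → 2
14 → none → 0
20 → none → 0
Sum: 6 + 6 + 5 + 2 + 5 + 5 + 0 + 0 + 2 + 0 + 0 = 31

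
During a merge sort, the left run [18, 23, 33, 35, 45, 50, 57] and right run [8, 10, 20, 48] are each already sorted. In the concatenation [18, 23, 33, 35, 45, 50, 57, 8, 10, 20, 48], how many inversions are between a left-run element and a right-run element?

22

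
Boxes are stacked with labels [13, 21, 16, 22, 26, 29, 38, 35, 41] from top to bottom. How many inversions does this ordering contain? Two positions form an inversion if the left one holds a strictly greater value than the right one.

2 out-of-order pairs

For each element, count later entries that are smaller:
13 → none → 0
21 → 16 → 1
16 → none → 0
22 → none → 0
26 → none → 0
29 → none → 0
38 → 35 → 1
35 → none → 0
41 → none → 0
Sum: 0 + 1 + 0 + 0 + 0 + 0 + 1 + 0 + 0 = 2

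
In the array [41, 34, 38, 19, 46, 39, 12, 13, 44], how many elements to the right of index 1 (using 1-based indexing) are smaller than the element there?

6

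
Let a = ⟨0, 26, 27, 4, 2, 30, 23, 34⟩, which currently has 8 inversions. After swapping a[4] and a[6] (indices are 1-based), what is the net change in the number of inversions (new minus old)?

+1

Positions 4 and 6 hold 4 and 30; after swapping, the array is [0, 26, 27, 30, 2, 4, 23, 34].
For each element, count later entries that are smaller:
0 → none → 0
26 → 2, 4, 23 → 3
27 → 2, 4, 23 → 3
30 → 2, 4, 23 → 3
2 → none → 0
4 → none → 0
23 → none → 0
34 → none → 0
Sum: 0 + 3 + 3 + 3 + 0 + 0 + 0 + 0 = 9
Change: 9 − 8 = +1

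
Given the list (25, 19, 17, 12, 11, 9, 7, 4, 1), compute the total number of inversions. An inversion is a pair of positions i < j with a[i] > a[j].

There are 36 inversions.

Element-by-element contributions:
25: 8
19: 7
17: 6
12: 5
11: 4
9: 3
7: 2
4: 1
1: 0
Sum: 8 + 7 + 6 + 5 + 4 + 3 + 2 + 1 + 0 = 36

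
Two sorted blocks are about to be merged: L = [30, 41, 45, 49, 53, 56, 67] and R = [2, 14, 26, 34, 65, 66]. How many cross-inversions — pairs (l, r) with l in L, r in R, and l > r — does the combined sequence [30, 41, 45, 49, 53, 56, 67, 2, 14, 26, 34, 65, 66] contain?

Take each right-half value and tally the left-half values above it:
r = 2: 30, 41, 45, 49, 53, 56, 67 → 7
r = 14: 30, 41, 45, 49, 53, 56, 67 → 7
r = 26: 30, 41, 45, 49, 53, 56, 67 → 7
r = 34: 41, 45, 49, 53, 56, 67 → 6
r = 65: 67 → 1
r = 66: 67 → 1
Cross-inversions: 7 + 7 + 7 + 6 + 1 + 1 = 29

There are 29 cross-inversions.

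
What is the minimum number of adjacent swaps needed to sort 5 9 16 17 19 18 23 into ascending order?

Minimum adjacent swaps = number of inversions (each swap of adjacent out-of-order elements removes one inversion and no swap can remove more).
Count inversions — for each element, later elements that are smaller:
5: none → 0
9: none → 0
16: none → 0
17: none → 0
19: 18 → 1
18: none → 0
23: none → 0
Total inversions: 0 + 0 + 0 + 0 + 1 + 0 + 0 = 1

Adjacent swaps: 1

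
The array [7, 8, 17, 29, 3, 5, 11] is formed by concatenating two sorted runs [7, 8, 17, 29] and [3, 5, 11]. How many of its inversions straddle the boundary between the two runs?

For each element r of the right run, count left-run elements greater than r:
r = 3: 7, 8, 17, 29 → 4
r = 5: 7, 8, 17, 29 → 4
r = 11: 17, 29 → 2
Cross-inversions: 4 + 4 + 2 = 10

There are 10 cross-inversions.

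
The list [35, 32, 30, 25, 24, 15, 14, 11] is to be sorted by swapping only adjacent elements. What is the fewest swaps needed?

28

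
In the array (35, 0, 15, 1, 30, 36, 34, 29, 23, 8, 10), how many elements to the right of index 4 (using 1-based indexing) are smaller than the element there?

The element at index 4 is 1.
Elements after it: 30, 36, 34, 29, 23, 8, 10
None of them are smaller than 1.

0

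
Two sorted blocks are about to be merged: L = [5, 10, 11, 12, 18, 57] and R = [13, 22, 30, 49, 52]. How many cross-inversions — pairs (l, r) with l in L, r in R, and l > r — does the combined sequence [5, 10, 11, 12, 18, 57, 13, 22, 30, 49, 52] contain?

There are 6 cross-inversions.

For each element r of the right run, count left-run elements greater than r:
r = 13: 18, 57 → 2
r = 22: 57 → 1
r = 30: 57 → 1
r = 49: 57 → 1
r = 52: 57 → 1
Cross-inversions: 2 + 1 + 1 + 1 + 1 = 6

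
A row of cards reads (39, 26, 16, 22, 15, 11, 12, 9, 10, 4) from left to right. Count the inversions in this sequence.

42

Sweep left to right; for each value list the smaller values that follow it:
39 → 26, 16, 22, 15, 11, 12, 9, 10, 4 → 9
26 → 16, 22, 15, 11, 12, 9, 10, 4 → 8
16 → 15, 11, 12, 9, 10, 4 → 6
22 → 15, 11, 12, 9, 10, 4 → 6
15 → 11, 12, 9, 10, 4 → 5
11 → 9, 10, 4 → 3
12 → 9, 10, 4 → 3
9 → 4 → 1
10 → 4 → 1
4 → none → 0
Sum: 9 + 8 + 6 + 6 + 5 + 3 + 3 + 1 + 1 + 0 = 42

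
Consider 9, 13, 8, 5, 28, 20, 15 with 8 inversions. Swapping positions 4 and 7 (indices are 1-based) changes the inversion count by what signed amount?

+1

Positions 4 and 7 hold 5 and 15; after swapping, the array is [9, 13, 8, 15, 28, 20, 5].
Element-by-element contributions:
9: 2
13: 2
8: 1
15: 1
28: 2
20: 1
5: 0
Sum: 2 + 2 + 1 + 1 + 2 + 1 + 0 = 9
Change: 9 − 8 = +1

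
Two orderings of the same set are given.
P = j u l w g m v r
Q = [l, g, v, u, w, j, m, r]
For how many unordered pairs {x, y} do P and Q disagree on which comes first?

Assign each item its position (1..8) in the first ordering, then rewrite the second ordering as that position sequence:
positions: j→1, u→2, l→3, w→4, g→5, m→6, v→7, r→8
second ordering as positions: [3, 5, 7, 2, 4, 1, 6, 8]
Discordant pairs = inversions in this position sequence.
3: 2, 1 → 2
5: 2, 4, 1 → 3
7: 2, 4, 1, 6 → 4
2: 1 → 1
4: 1 → 1
1: 0
6: 0
8: 0
Total: 2 + 3 + 4 + 1 + 1 + 0 + 0 + 0 = 11

11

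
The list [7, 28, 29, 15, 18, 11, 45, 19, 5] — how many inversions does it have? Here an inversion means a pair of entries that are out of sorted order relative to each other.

There are 19 inversions.

For each element, count later entries that are smaller:
7 → 5 → 1
28 → 15, 18, 11, 19, 5 → 5
29 → 15, 18, 11, 19, 5 → 5
15 → 11, 5 → 2
18 → 11, 5 → 2
11 → 5 → 1
45 → 19, 5 → 2
19 → 5 → 1
5 → none → 0
Sum: 1 + 5 + 5 + 2 + 2 + 1 + 2 + 1 + 0 = 19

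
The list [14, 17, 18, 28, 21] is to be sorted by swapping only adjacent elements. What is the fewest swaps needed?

Minimum adjacent swaps = number of inversions (each swap of adjacent out-of-order elements removes one inversion and no swap can remove more).
Count inversions — for each element, later elements that are smaller:
14: none → 0
17: none → 0
18: none → 0
28: 21 → 1
21: none → 0
Total inversions: 0 + 0 + 0 + 1 + 0 = 1

1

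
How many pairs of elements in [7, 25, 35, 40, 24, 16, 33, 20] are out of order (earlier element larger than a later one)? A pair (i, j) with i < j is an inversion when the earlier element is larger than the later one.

Inversions: 14

Sweep left to right; for each value list the smaller values that follow it:
7 → none → 0
25 → 24, 16, 20 → 3
35 → 24, 16, 33, 20 → 4
40 → 24, 16, 33, 20 → 4
24 → 16, 20 → 2
16 → none → 0
33 → 20 → 1
20 → none → 0
Sum: 0 + 3 + 4 + 4 + 2 + 0 + 1 + 0 = 14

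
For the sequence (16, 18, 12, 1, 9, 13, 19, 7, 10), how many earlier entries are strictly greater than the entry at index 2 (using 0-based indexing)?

2

The element at index 2 is 12.
Elements before it: 16, 18
Those larger than 12: 16, 18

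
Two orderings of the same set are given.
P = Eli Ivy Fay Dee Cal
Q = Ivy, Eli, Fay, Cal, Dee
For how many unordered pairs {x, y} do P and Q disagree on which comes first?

2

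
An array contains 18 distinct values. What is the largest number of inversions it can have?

153 inversions

The maximum occurs when the array is in strictly decreasing order: every one of the C(18, 2) pairs is inverted.
C(18, 2) = 18·17/2 = 153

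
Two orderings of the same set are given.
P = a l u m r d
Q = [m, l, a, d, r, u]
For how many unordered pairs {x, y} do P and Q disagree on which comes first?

Assign each item its position (1..6) in the first ordering, then rewrite the second ordering as that position sequence:
positions: a→1, l→2, u→3, m→4, r→5, d→6
second ordering as positions: [4, 2, 1, 6, 5, 3]
Discordant pairs = inversions in this position sequence.
4: 2, 1, 3 → 3
2: 1 → 1
1: 0
6: 5, 3 → 2
5: 3 → 1
3: 0
Total: 3 + 1 + 0 + 2 + 1 + 0 = 7

Disagreeing pairs: 7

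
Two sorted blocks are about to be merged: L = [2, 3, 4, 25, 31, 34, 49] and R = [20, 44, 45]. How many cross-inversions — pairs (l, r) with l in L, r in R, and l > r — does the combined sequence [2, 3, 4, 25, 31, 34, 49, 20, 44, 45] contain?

6 cross-inversions

Count, for every r in R, how many entries of L exceed r:
r = 20: 25, 31, 34, 49 → 4
r = 44: 49 → 1
r = 45: 49 → 1
Cross-inversions: 4 + 1 + 1 = 6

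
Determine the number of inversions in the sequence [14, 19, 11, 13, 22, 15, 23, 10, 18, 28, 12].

For each element, count later entries that are smaller:
14: 4
19: 6
11: 1
13: 2
22: 4
15: 2
23: 3
10: 0
18: 1
28: 1
12: 0
Sum: 4 + 6 + 1 + 2 + 4 + 2 + 3 + 0 + 1 + 1 + 0 = 24

24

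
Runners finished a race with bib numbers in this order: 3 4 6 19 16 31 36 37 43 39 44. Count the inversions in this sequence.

Count, for each position, how many later elements it exceeds:
3 → none → 0
4 → none → 0
6 → none → 0
19 → 16 → 1
16 → none → 0
31 → none → 0
36 → none → 0
37 → none → 0
43 → 39 → 1
39 → none → 0
44 → none → 0
Sum: 0 + 0 + 0 + 1 + 0 + 0 + 0 + 0 + 1 + 0 + 0 = 2

2 out-of-order pairs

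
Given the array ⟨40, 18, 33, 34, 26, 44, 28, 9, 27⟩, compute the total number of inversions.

Count, for each position, how many later elements it exceeds:
40: 7
18: 1
33: 4
34: 4
26: 1
44: 3
28: 2
9: 0
27: 0
Sum: 7 + 1 + 4 + 4 + 1 + 3 + 2 + 0 + 0 = 22

22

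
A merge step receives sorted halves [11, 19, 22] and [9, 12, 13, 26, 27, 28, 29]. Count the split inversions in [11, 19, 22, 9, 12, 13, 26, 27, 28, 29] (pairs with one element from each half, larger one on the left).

7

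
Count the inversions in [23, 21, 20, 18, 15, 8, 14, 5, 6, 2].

43 out-of-order pairs

For each element, count later entries that are smaller:
23: 9
21: 8
20: 7
18: 6
15: 5
8: 3
14: 3
5: 1
6: 1
2: 0
Sum: 9 + 8 + 7 + 6 + 5 + 3 + 3 + 1 + 1 + 0 = 43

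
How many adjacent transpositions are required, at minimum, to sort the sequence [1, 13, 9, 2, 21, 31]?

Minimum adjacent swaps = number of inversions (each swap of adjacent out-of-order elements removes one inversion and no swap can remove more).
Count inversions — for each element, later elements that are smaller:
1: none → 0
13: 9, 2 → 2
9: 2 → 1
2: none → 0
21: none → 0
31: none → 0
Total inversions: 0 + 2 + 1 + 0 + 0 + 0 = 3

3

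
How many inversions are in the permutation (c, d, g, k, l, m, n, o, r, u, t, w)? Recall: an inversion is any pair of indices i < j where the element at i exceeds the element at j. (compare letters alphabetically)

Count, for each position, how many later elements it exceeds:
c: 0
d: 0
g: 0
k: 0
l: 0
m: 0
n: 0
o: 0
r: 0
u: 1
t: 0
w: 0
Sum: 0 + 0 + 0 + 0 + 0 + 0 + 0 + 0 + 0 + 1 + 0 + 0 = 1

1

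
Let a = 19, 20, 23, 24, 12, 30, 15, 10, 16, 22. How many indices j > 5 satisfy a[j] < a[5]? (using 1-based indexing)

The element at index 5 is 12.
Elements after it: 30, 15, 10, 16, 22
Those smaller than 12: 10

1 such element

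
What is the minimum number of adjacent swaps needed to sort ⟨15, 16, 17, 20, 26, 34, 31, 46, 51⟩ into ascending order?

1 swap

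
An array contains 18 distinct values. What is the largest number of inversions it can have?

The maximum occurs when the array is in strictly decreasing order: every one of the C(18, 2) pairs is inverted.
C(18, 2) = 18·17/2 = 153

153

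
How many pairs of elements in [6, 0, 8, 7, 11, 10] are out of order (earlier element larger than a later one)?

3

Inversion pairs (indices are 0-based):
(0,1): 6 > 0
(2,3): 8 > 7
(4,5): 11 > 10
That's 3 pairs.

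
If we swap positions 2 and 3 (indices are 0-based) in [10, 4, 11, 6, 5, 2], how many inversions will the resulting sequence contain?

Positions 2 and 3 hold 11 and 6; after swapping, the array is [10, 4, 6, 11, 5, 2].
Count, for each position, how many later elements it exceeds:
10: 4
4: 1
6: 2
11: 2
5: 1
2: 0
Sum: 4 + 1 + 2 + 2 + 1 + 0 = 10

Inversions: 10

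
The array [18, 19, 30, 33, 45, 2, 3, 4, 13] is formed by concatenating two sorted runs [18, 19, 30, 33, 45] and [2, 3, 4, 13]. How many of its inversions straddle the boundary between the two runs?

Take each right-half value and tally the left-half values above it:
r = 2: 18, 19, 30, 33, 45 → 5
r = 3: 18, 19, 30, 33, 45 → 5
r = 4: 18, 19, 30, 33, 45 → 5
r = 13: 18, 19, 30, 33, 45 → 5
Cross-inversions: 5 + 5 + 5 + 5 = 20

There are 20 cross-inversions.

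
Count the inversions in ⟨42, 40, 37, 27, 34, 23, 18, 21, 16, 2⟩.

For each element, count later entries that are smaller:
42: 9
40: 8
37: 7
27: 5
34: 5
23: 4
18: 2
21: 2
16: 1
2: 0
Sum: 9 + 8 + 7 + 5 + 5 + 4 + 2 + 2 + 1 + 0 = 43

43 out-of-order pairs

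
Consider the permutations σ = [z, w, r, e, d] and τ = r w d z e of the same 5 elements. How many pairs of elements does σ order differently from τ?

Assign each item its position (1..5) in the first ordering, then rewrite the second ordering as that position sequence:
positions: z→1, w→2, r→3, e→4, d→5
second ordering as positions: [3, 2, 5, 1, 4]
Discordant pairs = inversions in this position sequence.
3: 2, 1 → 2
2: 1 → 1
5: 1, 4 → 2
1: 0
4: 0
Total: 2 + 1 + 2 + 0 + 0 = 5

5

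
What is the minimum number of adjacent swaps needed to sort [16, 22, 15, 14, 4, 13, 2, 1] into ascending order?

Swaps: 26

Minimum adjacent swaps = number of inversions (each swap of adjacent out-of-order elements removes one inversion and no swap can remove more).
Count inversions — for each element, later elements that are smaller:
16: 15, 14, 4, 13, 2, 1 → 6
22: 15, 14, 4, 13, 2, 1 → 6
15: 14, 4, 13, 2, 1 → 5
14: 4, 13, 2, 1 → 4
4: 2, 1 → 2
13: 2, 1 → 2
2: 1 → 1
1: none → 0
Total inversions: 6 + 6 + 5 + 4 + 2 + 2 + 1 + 0 = 26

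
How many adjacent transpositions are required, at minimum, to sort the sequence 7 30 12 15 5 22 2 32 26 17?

19 swaps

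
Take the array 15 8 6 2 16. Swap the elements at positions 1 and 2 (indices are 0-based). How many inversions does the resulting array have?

5

Positions 1 and 2 hold 8 and 6; after swapping, the array is [15, 6, 8, 2, 16].
Count, for each position, how many later elements it exceeds:
15 → 6, 8, 2 → 3
6 → 2 → 1
8 → 2 → 1
2 → none → 0
16 → none → 0
Sum: 3 + 1 + 1 + 0 + 0 = 5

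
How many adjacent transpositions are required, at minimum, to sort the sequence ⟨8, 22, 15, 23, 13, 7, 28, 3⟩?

The minimum number of adjacent swaps to sort an array equals its inversion count, since every such swap removes exactly one inversion.
Count inversions — for each element, later elements that are smaller:
8: 7, 3 → 2
22: 15, 13, 7, 3 → 4
15: 13, 7, 3 → 3
23: 13, 7, 3 → 3
13: 7, 3 → 2
7: 3 → 1
28: 3 → 1
3: none → 0
Total inversions: 2 + 4 + 3 + 3 + 2 + 1 + 1 + 0 = 16

Swaps: 16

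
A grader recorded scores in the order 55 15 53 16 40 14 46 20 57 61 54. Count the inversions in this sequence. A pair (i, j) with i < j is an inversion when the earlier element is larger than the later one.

Element-by-element contributions:
55 → 15, 53, 16, 40, 14, 46, 20, 54 → 8
15 → 14 → 1
53 → 16, 40, 14, 46, 20 → 5
16 → 14 → 1
40 → 14, 20 → 2
14 → none → 0
46 → 20 → 1
20 → none → 0
57 → 54 → 1
61 → 54 → 1
54 → none → 0
Sum: 8 + 1 + 5 + 1 + 2 + 0 + 1 + 0 + 1 + 1 + 0 = 20

20 inversions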